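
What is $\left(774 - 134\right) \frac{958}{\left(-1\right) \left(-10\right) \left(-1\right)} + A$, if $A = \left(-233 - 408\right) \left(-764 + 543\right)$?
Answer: $80349$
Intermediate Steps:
$A = 141661$ ($A = \left(-641\right) \left(-221\right) = 141661$)
$\left(774 - 134\right) \frac{958}{\left(-1\right) \left(-10\right) \left(-1\right)} + A = \left(774 - 134\right) \frac{958}{\left(-1\right) \left(-10\right) \left(-1\right)} + 141661 = 640 \frac{958}{10 \left(-1\right)} + 141661 = 640 \frac{958}{-10} + 141661 = 640 \cdot 958 \left(- \frac{1}{10}\right) + 141661 = 640 \left(- \frac{479}{5}\right) + 141661 = -61312 + 141661 = 80349$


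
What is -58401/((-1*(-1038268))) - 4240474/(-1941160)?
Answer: 38298060481/17995038490 ≈ 2.1283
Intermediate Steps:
-58401/((-1*(-1038268))) - 4240474/(-1941160) = -58401/1038268 - 4240474*(-1/1941160) = -58401*1/1038268 + 2120237/970580 = -8343/148324 + 2120237/970580 = 38298060481/17995038490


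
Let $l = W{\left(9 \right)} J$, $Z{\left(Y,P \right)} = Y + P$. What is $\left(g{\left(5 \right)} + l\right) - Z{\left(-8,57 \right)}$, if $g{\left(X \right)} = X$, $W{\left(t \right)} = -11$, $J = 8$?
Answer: $-132$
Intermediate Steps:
$Z{\left(Y,P \right)} = P + Y$
$l = -88$ ($l = \left(-11\right) 8 = -88$)
$\left(g{\left(5 \right)} + l\right) - Z{\left(-8,57 \right)} = \left(5 - 88\right) - \left(57 - 8\right) = -83 - 49 = -132$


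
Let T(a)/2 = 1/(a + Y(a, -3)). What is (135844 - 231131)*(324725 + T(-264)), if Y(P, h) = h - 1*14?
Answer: -8694721781501/281 ≈ -3.0942e+10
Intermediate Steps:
Y(P, h) = -14 + h (Y(P, h) = h - 14 = -14 + h)
T(a) = 2/(-17 + a) (T(a) = 2/(a + (-14 - 3)) = 2/(a - 17) = 2/(-17 + a))
(135844 - 231131)*(324725 + T(-264)) = (135844 - 231131)*(324725 + 2/(-17 - 264)) = -95287*(324725 + 2/(-281)) = -95287*(324725 + 2*(-1/281)) = -95287*(324725 - 2/281) = -95287*91247723/281 = -8694721781501/281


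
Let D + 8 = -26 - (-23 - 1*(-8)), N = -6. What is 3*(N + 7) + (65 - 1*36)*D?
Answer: -548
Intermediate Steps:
D = -19 (D = -8 + (-26 - (-23 - 1*(-8))) = -8 + (-26 - (-23 + 8)) = -8 + (-26 - 1*(-15)) = -8 + (-26 + 15) = -8 - 11 = -19)
3*(N + 7) + (65 - 1*36)*D = 3*(-6 + 7) + (65 - 1*36)*(-19) = 3*1 + (65 - 36)*(-19) = 3 + 29*(-19) = 3 - 551 = -548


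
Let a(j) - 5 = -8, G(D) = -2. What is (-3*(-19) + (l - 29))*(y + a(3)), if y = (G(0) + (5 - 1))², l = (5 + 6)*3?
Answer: 61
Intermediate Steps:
a(j) = -3 (a(j) = 5 - 8 = -3)
l = 33 (l = 11*3 = 33)
y = 4 (y = (-2 + (5 - 1))² = (-2 + 4)² = 2² = 4)
(-3*(-19) + (l - 29))*(y + a(3)) = (-3*(-19) + (33 - 29))*(4 - 3) = (57 + 4)*1 = 61*1 = 61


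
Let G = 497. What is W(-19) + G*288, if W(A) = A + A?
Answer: 143098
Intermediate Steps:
W(A) = 2*A
W(-19) + G*288 = 2*(-19) + 497*288 = -38 + 143136 = 143098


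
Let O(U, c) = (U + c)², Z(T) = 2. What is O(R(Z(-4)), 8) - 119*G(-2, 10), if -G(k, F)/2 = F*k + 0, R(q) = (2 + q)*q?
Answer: -4504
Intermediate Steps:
R(q) = q*(2 + q)
G(k, F) = -2*F*k (G(k, F) = -2*(F*k + 0) = -2*F*k)
O(R(Z(-4)), 8) - 119*G(-2, 10) = (2*(2 + 2) + 8)² - (-238)*10*(-2) = (2*4 + 8)² - 119*40 = (8 + 8)² - 4760 = 16² - 4760 = 256 - 4760 = -4504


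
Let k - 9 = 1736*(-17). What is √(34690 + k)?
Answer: √5187 ≈ 72.021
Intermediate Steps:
k = -29503 (k = 9 + 1736*(-17) = 9 - 29512 = -29503)
√(34690 + k) = √(34690 - 29503) = √5187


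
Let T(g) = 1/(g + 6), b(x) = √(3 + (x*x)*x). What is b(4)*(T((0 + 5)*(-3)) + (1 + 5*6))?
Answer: 278*√67/9 ≈ 252.84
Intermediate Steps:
b(x) = √(3 + x³) (b(x) = √(3 + x²*x) = √(3 + x³))
T(g) = 1/(6 + g)
b(4)*(T((0 + 5)*(-3)) + (1 + 5*6)) = √(3 + 4³)*(1/(6 + (0 + 5)*(-3)) + (1 + 5*6)) = √(3 + 64)*(1/(6 + 5*(-3)) + (1 + 30)) = √67*(1/(6 - 15) + 31) = √67*(1/(-9) + 31) = √67*(-⅑ + 31) = √67*(278/9) = 278*√67/9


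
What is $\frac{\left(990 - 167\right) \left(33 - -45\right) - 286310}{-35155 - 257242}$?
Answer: $\frac{222116}{292397} \approx 0.75964$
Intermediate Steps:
$\frac{\left(990 - 167\right) \left(33 - -45\right) - 286310}{-35155 - 257242} = \frac{823 \left(33 + 45\right) - 286310}{-292397} = \left(823 \cdot 78 - 286310\right) \left(- \frac{1}{292397}\right) = \left(64194 - 286310\right) \left(- \frac{1}{292397}\right) = \left(-222116\right) \left(- \frac{1}{292397}\right) = \frac{222116}{292397}$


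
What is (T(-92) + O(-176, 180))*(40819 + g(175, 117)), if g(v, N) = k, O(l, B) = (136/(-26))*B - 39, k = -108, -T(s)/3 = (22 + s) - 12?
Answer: -388749339/13 ≈ -2.9904e+7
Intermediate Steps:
T(s) = -30 - 3*s (T(s) = -3*((22 + s) - 12) = -3*(10 + s) = -30 - 3*s)
O(l, B) = -39 - 68*B/13 (O(l, B) = (136*(-1/26))*B - 39 = -68*B/13 - 39 = -39 - 68*B/13)
g(v, N) = -108
(T(-92) + O(-176, 180))*(40819 + g(175, 117)) = ((-30 - 3*(-92)) + (-39 - 68/13*180))*(40819 - 108) = ((-30 + 276) + (-39 - 12240/13))*40711 = (246 - 12747/13)*40711 = -9549/13*40711 = -388749339/13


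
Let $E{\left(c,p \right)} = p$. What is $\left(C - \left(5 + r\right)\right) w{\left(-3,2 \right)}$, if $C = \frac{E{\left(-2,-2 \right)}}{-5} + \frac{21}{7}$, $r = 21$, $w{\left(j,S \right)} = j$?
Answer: $\frac{339}{5} \approx 67.8$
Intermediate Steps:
$C = \frac{17}{5}$ ($C = - \frac{2}{-5} + \frac{21}{7} = \left(-2\right) \left(- \frac{1}{5}\right) + 21 \cdot \frac{1}{7} = \frac{2}{5} + 3 = \frac{17}{5} \approx 3.4$)
$\left(C - \left(5 + r\right)\right) w{\left(-3,2 \right)} = \left(\frac{17}{5} - 26\right) \left(-3\right) = \left(- \frac{113}{5}\right) \left(-3\right) = \frac{339}{5}$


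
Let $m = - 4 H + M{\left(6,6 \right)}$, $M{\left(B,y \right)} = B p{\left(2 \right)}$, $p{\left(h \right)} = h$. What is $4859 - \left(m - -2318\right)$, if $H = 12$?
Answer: $2577$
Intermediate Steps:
$M{\left(B,y \right)} = 2 B$ ($M{\left(B,y \right)} = B 2 = 2 B$)
$m = -36$ ($m = \left(-4\right) 12 + 2 \cdot 6 = -48 + 12 = -36$)
$4859 - \left(m - -2318\right) = 4859 - \left(-36 - -2318\right) = 4859 - \left(-36 + 2318\right) = 4859 - 2282 = 2577$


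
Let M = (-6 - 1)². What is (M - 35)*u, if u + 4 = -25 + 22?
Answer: -98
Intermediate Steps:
M = 49 (M = (-7)² = 49)
u = -7 (u = -4 + (-25 + 22) = -4 - 3 = -7)
(M - 35)*u = (49 - 35)*(-7) = 14*(-7) = -98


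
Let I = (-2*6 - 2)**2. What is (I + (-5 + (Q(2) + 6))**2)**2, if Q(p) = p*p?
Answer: 48841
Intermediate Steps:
Q(p) = p**2
I = 196 (I = (-12 - 2)**2 = (-14)**2 = 196)
(I + (-5 + (Q(2) + 6))**2)**2 = (196 + (-5 + (2**2 + 6))**2)**2 = (196 + (-5 + (4 + 6))**2)**2 = (196 + (-5 + 10)**2)**2 = (196 + 5**2)**2 = (196 + 25)**2 = 221**2 = 48841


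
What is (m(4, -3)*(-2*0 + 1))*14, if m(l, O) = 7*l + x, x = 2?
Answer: 420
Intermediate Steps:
m(l, O) = 2 + 7*l (m(l, O) = 7*l + 2 = 2 + 7*l)
(m(4, -3)*(-2*0 + 1))*14 = ((2 + 7*4)*(-2*0 + 1))*14 = ((2 + 28)*(0 + 1))*14 = (30*1)*14 = 30*14 = 420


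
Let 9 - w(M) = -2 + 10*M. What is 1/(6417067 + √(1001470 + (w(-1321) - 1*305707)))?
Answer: 6417067/41178748173505 - 6*√19694/41178748173505 ≈ 1.5581e-7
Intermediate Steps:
w(M) = 11 - 10*M (w(M) = 9 - (-2 + 10*M) = 9 + (2 - 10*M) = 11 - 10*M)
1/(6417067 + √(1001470 + (w(-1321) - 1*305707))) = 1/(6417067 + √(1001470 + ((11 - 10*(-1321)) - 1*305707))) = 1/(6417067 + √(1001470 + ((11 + 13210) - 305707))) = 1/(6417067 + √(1001470 + (13221 - 305707))) = 1/(6417067 + √(1001470 - 292486)) = 1/(6417067 + √708984) = 1/(6417067 + 6*√19694)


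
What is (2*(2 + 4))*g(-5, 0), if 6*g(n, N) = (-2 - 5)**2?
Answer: 98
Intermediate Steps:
g(n, N) = 49/6 (g(n, N) = (-2 - 5)**2/6 = (1/6)*(-7)**2 = (1/6)*49 = 49/6)
(2*(2 + 4))*g(-5, 0) = (2*(2 + 4))*(49/6) = (2*6)*(49/6) = 12*(49/6) = 98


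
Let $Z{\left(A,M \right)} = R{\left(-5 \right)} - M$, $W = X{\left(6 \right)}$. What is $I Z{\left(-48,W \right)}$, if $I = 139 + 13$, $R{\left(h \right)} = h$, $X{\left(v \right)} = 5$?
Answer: $-1520$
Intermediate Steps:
$W = 5$
$I = 152$
$Z{\left(A,M \right)} = -5 - M$
$I Z{\left(-48,W \right)} = 152 \left(-5 - 5\right) = 152 \left(-10\right) = -1520$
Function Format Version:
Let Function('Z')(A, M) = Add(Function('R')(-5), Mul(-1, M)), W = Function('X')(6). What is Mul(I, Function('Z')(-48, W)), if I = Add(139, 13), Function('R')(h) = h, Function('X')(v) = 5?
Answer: -1520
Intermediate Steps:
W = 5
I = 152
Function('Z')(A, M) = Add(-5, Mul(-1, M))
Mul(I, Function('Z')(-48, W)) = Mul(152, Add(-5, Mul(-1, 5))) = Mul(152, Add(-5, -5)) = Mul(152, -10) = -1520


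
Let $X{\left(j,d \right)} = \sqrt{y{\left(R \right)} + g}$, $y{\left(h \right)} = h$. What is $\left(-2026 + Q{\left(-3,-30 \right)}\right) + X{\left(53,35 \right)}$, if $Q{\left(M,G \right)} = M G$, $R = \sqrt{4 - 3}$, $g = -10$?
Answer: $-1936 + 3 i \approx -1936.0 + 3.0 i$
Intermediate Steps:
$R = 1$ ($R = \sqrt{1} = 1$)
$Q{\left(M,G \right)} = G M$
$X{\left(j,d \right)} = 3 i$ ($X{\left(j,d \right)} = \sqrt{1 - 10} = \sqrt{-9} = 3 i$)
$\left(-2026 + Q{\left(-3,-30 \right)}\right) + X{\left(53,35 \right)} = \left(-2026 - -90\right) + 3 i = \left(-2026 + 90\right) + 3 i = -1936 + 3 i$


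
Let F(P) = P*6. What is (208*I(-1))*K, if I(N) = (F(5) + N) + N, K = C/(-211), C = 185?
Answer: -1077440/211 ≈ -5106.4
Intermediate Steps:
F(P) = 6*P
K = -185/211 (K = 185/(-211) = 185*(-1/211) = -185/211 ≈ -0.87678)
I(N) = 30 + 2*N (I(N) = (6*5 + N) + N = (30 + N) + N = 30 + 2*N)
(208*I(-1))*K = (208*(30 + 2*(-1)))*(-185/211) = (208*(30 - 2))*(-185/211) = (208*28)*(-185/211) = 5824*(-185/211) = -1077440/211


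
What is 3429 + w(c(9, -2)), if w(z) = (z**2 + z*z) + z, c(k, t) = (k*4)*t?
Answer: 13725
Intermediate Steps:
c(k, t) = 4*k*t (c(k, t) = (4*k)*t = 4*k*t)
w(z) = z + 2*z**2 (w(z) = (z**2 + z**2) + z = 2*z**2 + z = z + 2*z**2)
3429 + w(c(9, -2)) = 3429 + (4*9*(-2))*(1 + 2*(4*9*(-2))) = 3429 - 72*(1 + 2*(-72)) = 3429 - 72*(1 - 144) = 3429 - 72*(-143) = 3429 + 10296 = 13725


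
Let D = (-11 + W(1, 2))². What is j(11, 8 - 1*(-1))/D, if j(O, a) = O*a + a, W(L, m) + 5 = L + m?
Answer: 108/169 ≈ 0.63905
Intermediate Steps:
W(L, m) = -5 + L + m (W(L, m) = -5 + (L + m) = -5 + L + m)
j(O, a) = a + O*a
D = 169 (D = (-11 + (-5 + 1 + 2))² = (-11 - 2)² = (-13)² = 169)
j(11, 8 - 1*(-1))/D = ((8 - 1*(-1))*(1 + 11))/169 = ((8 + 1)*12)*(1/169) = (9*12)*(1/169) = 108*(1/169) = 108/169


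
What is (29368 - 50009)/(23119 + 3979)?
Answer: -20641/27098 ≈ -0.76172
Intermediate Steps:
(29368 - 50009)/(23119 + 3979) = -20641/27098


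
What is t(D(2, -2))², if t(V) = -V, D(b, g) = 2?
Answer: 4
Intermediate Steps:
t(D(2, -2))² = (-1*2)² = (-2)² = 4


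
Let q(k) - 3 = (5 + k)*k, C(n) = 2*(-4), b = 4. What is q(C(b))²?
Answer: 729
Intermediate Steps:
C(n) = -8
q(k) = 3 + k*(5 + k) (q(k) = 3 + (5 + k)*k = 3 + k*(5 + k))
q(C(b))² = (3 + (-8)² + 5*(-8))² = (3 + 64 - 40)² = 27² = 729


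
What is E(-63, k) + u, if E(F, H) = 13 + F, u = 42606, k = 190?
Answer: 42556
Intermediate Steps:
E(-63, k) + u = (13 - 63) + 42606 = -50 + 42606 = 42556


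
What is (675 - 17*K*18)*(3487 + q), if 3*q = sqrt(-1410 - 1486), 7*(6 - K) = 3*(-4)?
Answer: -41143113/7 - 15732*I*sqrt(181)/7 ≈ -5.8776e+6 - 30236.0*I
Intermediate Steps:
K = 54/7 (K = 6 - 3*(-4)/7 = 6 - 1/7*(-12) = 6 + 12/7 = 54/7 ≈ 7.7143)
q = 4*I*sqrt(181)/3 (q = sqrt(-1410 - 1486)/3 = sqrt(-2896)/3 = (4*I*sqrt(181))/3 = 4*I*sqrt(181)/3 ≈ 17.938*I)
(675 - 17*K*18)*(3487 + q) = (675 - 17*54/7*18)*(3487 + 4*I*sqrt(181)/3) = (675 - 918/7*18)*(3487 + 4*I*sqrt(181)/3) = (675 - 16524/7)*(3487 + 4*I*sqrt(181)/3) = -11799*(3487 + 4*I*sqrt(181)/3)/7 = -41143113/7 - 15732*I*sqrt(181)/7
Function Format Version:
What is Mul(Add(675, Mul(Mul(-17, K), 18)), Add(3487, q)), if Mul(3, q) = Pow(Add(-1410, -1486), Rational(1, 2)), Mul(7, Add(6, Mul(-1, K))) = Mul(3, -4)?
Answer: Add(Rational(-41143113, 7), Mul(Rational(-15732, 7), I, Pow(181, Rational(1, 2)))) ≈ Add(-5.8776e+6, Mul(-30236., I))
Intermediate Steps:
K = Rational(54, 7) (K = Add(6, Mul(Rational(-1, 7), Mul(3, -4))) = Add(6, Mul(Rational(-1, 7), -12)) = Add(6, Rational(12, 7)) = Rational(54, 7) ≈ 7.7143)
q = Mul(Rational(4, 3), I, Pow(181, Rational(1, 2))) (q = Mul(Rational(1, 3), Pow(Add(-1410, -1486), Rational(1, 2))) = Mul(Rational(1, 3), Pow(-2896, Rational(1, 2))) = Mul(Rational(1, 3), Mul(4, I, Pow(181, Rational(1, 2)))) = Mul(Rational(4, 3), I, Pow(181, Rational(1, 2))) ≈ Mul(17.938, I))
Mul(Add(675, Mul(Mul(-17, K), 18)), Add(3487, q)) = Mul(Add(675, Mul(Mul(-17, Rational(54, 7)), 18)), Add(3487, Mul(Rational(4, 3), I, Pow(181, Rational(1, 2))))) = Mul(Add(675, Mul(Rational(-918, 7), 18)), Add(3487, Mul(Rational(4, 3), I, Pow(181, Rational(1, 2))))) = Mul(Add(675, Rational(-16524, 7)), Add(3487, Mul(Rational(4, 3), I, Pow(181, Rational(1, 2))))) = Mul(Rational(-11799, 7), Add(3487, Mul(Rational(4, 3), I, Pow(181, Rational(1, 2))))) = Add(Rational(-41143113, 7), Mul(Rational(-15732, 7), I, Pow(181, Rational(1, 2))))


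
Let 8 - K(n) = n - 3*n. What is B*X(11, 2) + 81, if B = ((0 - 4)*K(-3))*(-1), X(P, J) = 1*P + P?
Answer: 257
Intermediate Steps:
K(n) = 8 + 2*n (K(n) = 8 - (n - 3*n) = 8 - (-2)*n = 8 + 2*n)
X(P, J) = 2*P (X(P, J) = P + P = 2*P)
B = 8 (B = ((0 - 4)*(8 + 2*(-3)))*(-1) = -4*(8 - 6)*(-1) = -4*2*(-1) = -8*(-1) = 8)
B*X(11, 2) + 81 = 8*(2*11) + 81 = 8*22 + 81 = 176 + 81 = 257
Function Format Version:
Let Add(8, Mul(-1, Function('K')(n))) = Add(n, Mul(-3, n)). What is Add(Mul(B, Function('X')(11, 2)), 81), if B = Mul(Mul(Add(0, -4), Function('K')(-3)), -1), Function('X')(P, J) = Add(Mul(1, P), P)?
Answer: 257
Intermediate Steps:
Function('K')(n) = Add(8, Mul(2, n)) (Function('K')(n) = Add(8, Mul(-1, Add(n, Mul(-3, n)))) = Add(8, Mul(-1, Mul(-2, n))) = Add(8, Mul(2, n)))
Function('X')(P, J) = Mul(2, P) (Function('X')(P, J) = Add(P, P) = Mul(2, P))
B = 8 (B = Mul(Mul(Add(0, -4), Add(8, Mul(2, -3))), -1) = Mul(Mul(-4, Add(8, -6)), -1) = Mul(Mul(-4, 2), -1) = Mul(-8, -1) = 8)
Add(Mul(B, Function('X')(11, 2)), 81) = Add(Mul(8, Mul(2, 11)), 81) = Add(Mul(8, 22), 81) = Add(176, 81) = 257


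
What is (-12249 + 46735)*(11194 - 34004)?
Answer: -786625660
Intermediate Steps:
(-12249 + 46735)*(11194 - 34004) = 34486*(-22810) = -786625660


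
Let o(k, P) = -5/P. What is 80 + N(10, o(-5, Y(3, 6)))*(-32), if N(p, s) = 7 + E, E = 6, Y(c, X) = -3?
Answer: -336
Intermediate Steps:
N(p, s) = 13 (N(p, s) = 7 + 6 = 13)
80 + N(10, o(-5, Y(3, 6)))*(-32) = 80 + 13*(-32) = 80 - 416 = -336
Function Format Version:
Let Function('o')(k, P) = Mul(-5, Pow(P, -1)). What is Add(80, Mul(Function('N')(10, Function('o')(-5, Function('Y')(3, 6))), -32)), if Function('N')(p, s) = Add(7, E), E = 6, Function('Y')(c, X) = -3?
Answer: -336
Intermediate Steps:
Function('N')(p, s) = 13 (Function('N')(p, s) = Add(7, 6) = 13)
Add(80, Mul(Function('N')(10, Function('o')(-5, Function('Y')(3, 6))), -32)) = Add(80, Mul(13, -32)) = Add(80, -416) = -336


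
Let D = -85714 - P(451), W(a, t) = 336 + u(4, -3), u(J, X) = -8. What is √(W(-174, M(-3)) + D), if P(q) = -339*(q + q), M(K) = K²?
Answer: 6*√6122 ≈ 469.46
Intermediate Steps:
P(q) = -678*q
W(a, t) = 328 (W(a, t) = 336 - 8 = 328)
D = 220064 (D = -85714 - (-678)*451 = -85714 - 1*(-305778) = -85714 + 305778 = 220064)
√(W(-174, M(-3)) + D) = √(328 + 220064) = √220392 = 6*√6122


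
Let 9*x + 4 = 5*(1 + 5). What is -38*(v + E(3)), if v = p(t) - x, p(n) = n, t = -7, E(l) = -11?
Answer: 7144/9 ≈ 793.78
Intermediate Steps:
x = 26/9 (x = -4/9 + (5*(1 + 5))/9 = -4/9 + (5*6)/9 = -4/9 + (1/9)*30 = -4/9 + 10/3 = 26/9 ≈ 2.8889)
v = -89/9 (v = -7 - 1*26/9 = -7 - 26/9 = -89/9 ≈ -9.8889)
-38*(v + E(3)) = -38*(-89/9 - 11) = -38*(-188/9) = 7144/9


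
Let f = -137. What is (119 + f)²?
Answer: 324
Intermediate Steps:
(119 + f)² = (119 - 137)² = (-18)² = 324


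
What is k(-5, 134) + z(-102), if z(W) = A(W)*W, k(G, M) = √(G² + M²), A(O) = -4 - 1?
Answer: 510 + √17981 ≈ 644.09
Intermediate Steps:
A(O) = -5
z(W) = -5*W
k(-5, 134) + z(-102) = √((-5)² + 134²) - 5*(-102) = √(25 + 17956) + 510 = √17981 + 510 = 510 + √17981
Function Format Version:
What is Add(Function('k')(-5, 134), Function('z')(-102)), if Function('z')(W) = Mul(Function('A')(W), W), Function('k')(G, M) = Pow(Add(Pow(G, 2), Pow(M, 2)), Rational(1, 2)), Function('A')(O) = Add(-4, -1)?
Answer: Add(510, Pow(17981, Rational(1, 2))) ≈ 644.09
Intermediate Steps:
Function('A')(O) = -5
Function('z')(W) = Mul(-5, W)
Add(Function('k')(-5, 134), Function('z')(-102)) = Add(Pow(Add(Pow(-5, 2), Pow(134, 2)), Rational(1, 2)), Mul(-5, -102)) = Add(Pow(Add(25, 17956), Rational(1, 2)), 510) = Add(Pow(17981, Rational(1, 2)), 510) = Add(510, Pow(17981, Rational(1, 2)))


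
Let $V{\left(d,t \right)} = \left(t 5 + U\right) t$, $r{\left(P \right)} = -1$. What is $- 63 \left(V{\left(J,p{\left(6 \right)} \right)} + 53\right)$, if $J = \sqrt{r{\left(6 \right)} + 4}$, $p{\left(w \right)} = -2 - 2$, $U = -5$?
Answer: $-9639$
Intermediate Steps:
$p{\left(w \right)} = -4$ ($p{\left(w \right)} = -2 - 2 = -4$)
$J = \sqrt{3}$ ($J = \sqrt{-1 + 4} = \sqrt{3} \approx 1.732$)
$V{\left(d,t \right)} = t \left(-5 + 5 t\right)$ ($V{\left(d,t \right)} = \left(t 5 - 5\right) t = \left(5 t - 5\right) t = \left(-5 + 5 t\right) t = t \left(-5 + 5 t\right)$)
$- 63 \left(V{\left(J,p{\left(6 \right)} \right)} + 53\right) = - 63 \left(5 \left(-4\right) \left(-1 - 4\right) + 53\right) = - 63 \left(5 \left(-4\right) \left(-5\right) + 53\right) = - 63 \left(100 + 53\right) = \left(-63\right) 153 = -9639$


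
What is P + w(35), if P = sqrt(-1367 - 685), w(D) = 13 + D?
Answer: 48 + 6*I*sqrt(57) ≈ 48.0 + 45.299*I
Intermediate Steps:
P = 6*I*sqrt(57) (P = sqrt(-2052) = 6*I*sqrt(57) ≈ 45.299*I)
P + w(35) = 6*I*sqrt(57) + (13 + 35) = 6*I*sqrt(57) + 48 = 48 + 6*I*sqrt(57)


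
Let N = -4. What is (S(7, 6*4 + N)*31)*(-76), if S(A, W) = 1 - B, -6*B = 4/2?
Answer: -9424/3 ≈ -3141.3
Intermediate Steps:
B = -⅓ (B = -2/(3*2) = -⅙*2 = -⅓ ≈ -0.33333)
S(A, W) = 4/3 (S(A, W) = 1 - 1*(-⅓) = 1 + ⅓ = 4/3)
(S(7, 6*4 + N)*31)*(-76) = ((4/3)*31)*(-76) = (124/3)*(-76) = -9424/3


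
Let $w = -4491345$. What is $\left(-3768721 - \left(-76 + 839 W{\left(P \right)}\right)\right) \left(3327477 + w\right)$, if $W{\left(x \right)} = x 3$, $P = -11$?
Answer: $4353981305544$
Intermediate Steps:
$W{\left(x \right)} = 3 x$
$\left(-3768721 - \left(-76 + 839 W{\left(P \right)}\right)\right) \left(3327477 + w\right) = \left(-3768721 - \left(-76 + 839 \cdot 3 \left(-11\right)\right)\right) \left(3327477 - 4491345\right) = \left(-3768721 + \left(\left(-839\right) \left(-33\right) + 76\right)\right) \left(-1163868\right) = \left(-3768721 + \left(27687 + 76\right)\right) \left(-1163868\right) = \left(-3768721 + 27763\right) \left(-1163868\right) = \left(-3740958\right) \left(-1163868\right) = 4353981305544$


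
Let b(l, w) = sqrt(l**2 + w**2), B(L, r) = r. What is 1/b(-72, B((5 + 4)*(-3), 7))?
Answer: sqrt(5233)/5233 ≈ 0.013824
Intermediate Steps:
1/b(-72, B((5 + 4)*(-3), 7)) = 1/(sqrt((-72)**2 + 7**2)) = 1/(sqrt(5184 + 49)) = 1/(sqrt(5233)) = sqrt(5233)/5233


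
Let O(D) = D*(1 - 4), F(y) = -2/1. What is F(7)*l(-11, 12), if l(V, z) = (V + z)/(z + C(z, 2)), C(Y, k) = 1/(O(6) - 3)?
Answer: -42/251 ≈ -0.16733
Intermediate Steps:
F(y) = -2 (F(y) = -2*1 = -2)
O(D) = -3*D (O(D) = D*(-3) = -3*D)
C(Y, k) = -1/21 (C(Y, k) = 1/(-3*6 - 3) = 1/(-18 - 3) = 1/(-21) = -1/21)
l(V, z) = (V + z)/(-1/21 + z) (l(V, z) = (V + z)/(z - 1/21) = (V + z)/(-1/21 + z))
F(7)*l(-11, 12) = -42*(-11 + 12)/(-1 + 21*12) = -42/(-1 + 252) = -42/251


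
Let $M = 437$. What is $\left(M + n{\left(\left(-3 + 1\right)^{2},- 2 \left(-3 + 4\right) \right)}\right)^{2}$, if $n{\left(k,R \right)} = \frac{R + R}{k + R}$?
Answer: $189225$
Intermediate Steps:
$n{\left(k,R \right)} = \frac{2 R}{R + k}$
$\left(M + n{\left(\left(-3 + 1\right)^{2},- 2 \left(-3 + 4\right) \right)}\right)^{2} = \left(437 + \frac{2 \left(- 2 \left(-3 + 4\right)\right)}{- 2 \left(-3 + 4\right) + \left(-3 + 1\right)^{2}}\right)^{2} = \left(437 + \frac{2 \left(\left(-2\right) 1\right)}{\left(-2\right) 1 + \left(-2\right)^{2}}\right)^{2} = \left(437 + 2 \left(-2\right) \frac{1}{-2 + 4}\right)^{2} = \left(437 + 2 \left(-2\right) \frac{1}{2}\right)^{2} = \left(437 - 2\right)^{2} = 435^{2} = 189225$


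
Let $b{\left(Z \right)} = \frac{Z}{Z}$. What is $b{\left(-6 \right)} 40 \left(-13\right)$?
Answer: $-520$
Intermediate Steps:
$b{\left(Z \right)} = 1$
$b{\left(-6 \right)} 40 \left(-13\right) = 1 \cdot 40 \left(-13\right) = 40 \left(-13\right) = -520$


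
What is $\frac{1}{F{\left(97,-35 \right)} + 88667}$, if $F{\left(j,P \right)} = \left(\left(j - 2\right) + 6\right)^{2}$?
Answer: $\frac{1}{98868} \approx 1.0114 \cdot 10^{-5}$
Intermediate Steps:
$F{\left(j,P \right)} = \left(4 + j\right)^{2}$ ($F{\left(j,P \right)} = \left(\left(j - 2\right) + 6\right)^{2} = \left(\left(-2 + j\right) + 6\right)^{2} = \left(4 + j\right)^{2}$)
$\frac{1}{F{\left(97,-35 \right)} + 88667} = \frac{1}{\left(4 + 97\right)^{2} + 88667} = \frac{1}{101^{2} + 88667} = \frac{1}{10201 + 88667} = \frac{1}{98868}$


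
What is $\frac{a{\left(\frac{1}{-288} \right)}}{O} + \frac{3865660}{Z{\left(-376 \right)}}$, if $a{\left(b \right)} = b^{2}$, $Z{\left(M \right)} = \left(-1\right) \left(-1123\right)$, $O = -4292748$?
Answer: $\frac{1376397970358352797}{399852785995776} \approx 3442.3$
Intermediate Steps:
$Z{\left(M \right)} = 1123$
$\frac{a{\left(\frac{1}{-288} \right)}}{O} + \frac{3865660}{Z{\left(-376 \right)}} = \frac{\left(\frac{1}{-288}\right)^{2}}{-4292748} + \frac{3865660}{1123} = \left(- \frac{1}{288}\right)^{2} \left(- \frac{1}{4292748}\right) + 3865660 \cdot \frac{1}{1123} = \frac{1}{82944} \left(- \frac{1}{4292748}\right) + \frac{3865660}{1123} = - \frac{1}{356057690112} + \frac{3865660}{1123} = \frac{1376397970358352797}{399852785995776}$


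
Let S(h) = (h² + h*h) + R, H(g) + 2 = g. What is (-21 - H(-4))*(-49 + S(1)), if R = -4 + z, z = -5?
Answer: 840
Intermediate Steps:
H(g) = -2 + g
R = -9 (R = -4 - 5 = -9)
S(h) = -9 + 2*h² (S(h) = (h² + h*h) - 9 = (h² + h²) - 9 = 2*h² - 9 = -9 + 2*h²)
(-21 - H(-4))*(-49 + S(1)) = (-21 - (-2 - 4))*(-49 + (-9 + 2*1²)) = (-21 - 1*(-6))*(-49 + (-9 + 2*1)) = (-21 + 6)*(-49 + (-9 + 2)) = -15*(-49 - 7) = -15*(-56) = 840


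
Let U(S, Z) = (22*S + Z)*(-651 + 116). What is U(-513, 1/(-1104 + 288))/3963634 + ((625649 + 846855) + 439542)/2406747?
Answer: 6014087162111663/2594734272898656 ≈ 2.3178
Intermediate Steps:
U(S, Z) = -11770*S - 535*Z (U(S, Z) = (Z + 22*S)*(-535) = -11770*S - 535*Z)
U(-513, 1/(-1104 + 288))/3963634 + ((625649 + 846855) + 439542)/2406747 = (-11770*(-513) - 535/(-1104 + 288))/3963634 + ((625649 + 846855) + 439542)/2406747 = (6038010 - 535/(-816))*(1/3963634) + (1472504 + 439542)*(1/2406747) = (6038010 - 535*(-1/816))*(1/3963634) + 1912046*(1/2406747) = (6038010 + 535/816)*(1/3963634) + 1912046/2406747 = (4927016695/816)*(1/3963634) + 1912046/2406747 = 4927016695/3234325344 + 1912046/2406747 = 6014087162111663/2594734272898656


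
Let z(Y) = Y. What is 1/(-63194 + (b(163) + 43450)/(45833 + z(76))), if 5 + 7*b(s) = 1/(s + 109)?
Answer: -87410736/5523751323343 ≈ -1.5825e-5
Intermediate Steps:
b(s) = -5/7 + 1/(7*(109 + s)) (b(s) = -5/7 + 1/(7*(s + 109)) = -5/7 + 1/(7*(109 + s)))
1/(-63194 + (b(163) + 43450)/(45833 + z(76))) = 1/(-63194 + ((-544 - 5*163)/(7*(109 + 163)) + 43450)/(45833 + 76)) = 1/(-63194 + ((1/7)*(-544 - 815)/272 + 43450)/45909) = 1/(-63194 + ((1/7)*(1/272)*(-1359) + 43450)*(1/45909)) = 1/(-63194 + (-1359/1904 + 43450)*(1/45909)) = 1/(-63194 + (82727441/1904)*(1/45909)) = 1/(-63194 + 82727441/87410736) = 1/(-5523751323343/87410736) = -87410736/5523751323343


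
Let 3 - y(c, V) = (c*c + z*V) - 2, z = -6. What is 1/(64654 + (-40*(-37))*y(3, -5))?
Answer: 1/14334 ≈ 6.9764e-5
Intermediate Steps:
y(c, V) = 5 - c² + 6*V (y(c, V) = 3 - ((c*c - 6*V) - 2) = 3 - ((c² - 6*V) - 2) = 3 - (-2 + c² - 6*V) = 3 + (2 - c² + 6*V) = 5 - c² + 6*V)
1/(64654 + (-40*(-37))*y(3, -5)) = 1/(64654 + (-40*(-37))*(5 - 1*3² + 6*(-5))) = 1/(64654 + 1480*(5 - 1*9 - 30)) = 1/(64654 + 1480*(5 - 9 - 30)) = 1/(64654 + 1480*(-34)) = 1/(64654 - 50320) = 1/14334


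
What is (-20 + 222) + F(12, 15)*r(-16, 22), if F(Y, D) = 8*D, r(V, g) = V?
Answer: -1718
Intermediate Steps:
(-20 + 222) + F(12, 15)*r(-16, 22) = (-20 + 222) + (8*15)*(-16) = 202 + 120*(-16) = 202 - 1920 = -1718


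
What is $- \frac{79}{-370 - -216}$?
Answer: $\frac{79}{154} \approx 0.51299$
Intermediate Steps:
$- \frac{79}{-370 - -216} = - \frac{79}{-370 + 216} = - \frac{79}{-154} = \left(-79\right) \left(- \frac{1}{154}\right) = \frac{79}{154}$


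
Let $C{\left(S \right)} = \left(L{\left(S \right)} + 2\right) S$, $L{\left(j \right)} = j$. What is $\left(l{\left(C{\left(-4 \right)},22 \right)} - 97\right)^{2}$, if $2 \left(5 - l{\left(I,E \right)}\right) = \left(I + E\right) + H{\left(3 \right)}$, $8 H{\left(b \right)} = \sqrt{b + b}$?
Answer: $\frac{\left(1712 + \sqrt{6}\right)^{2}}{256} \approx 11482.0$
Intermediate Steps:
$H{\left(b \right)} = \frac{\sqrt{2} \sqrt{b}}{8}$ ($H{\left(b \right)} = \frac{\sqrt{b + b}}{8} = \frac{\sqrt{2 b}}{8} = \frac{\sqrt{2} \sqrt{b}}{8}$)
$C{\left(S \right)} = S \left(2 + S\right)$ ($C{\left(S \right)} = \left(S + 2\right) S = \left(2 + S\right) S = S \left(2 + S\right)$)
$l{\left(I,E \right)} = 5 - \frac{E}{2} - \frac{I}{2} - \frac{\sqrt{6}}{16}$ ($l{\left(I,E \right)} = 5 - \frac{\left(I + E\right) + \frac{\sqrt{2} \sqrt{3}}{8}}{2} = 5 - \frac{\left(E + I\right) + \frac{\sqrt{6}}{8}}{2} = 5 - \frac{E + I + \frac{\sqrt{6}}{8}}{2} = 5 - \left(\frac{E}{2} + \frac{I}{2} + \frac{\sqrt{6}}{16}\right) = 5 - \frac{E}{2} - \frac{I}{2} - \frac{\sqrt{6}}{16}$)
$\left(l{\left(C{\left(-4 \right)},22 \right)} - 97\right)^{2} = \left(\left(5 - 11 - \frac{\left(-4\right) \left(2 - 4\right)}{2} - \frac{\sqrt{6}}{16}\right) - 97\right)^{2} = \left(\left(5 - 11 - \frac{\left(-4\right) \left(-2\right)}{2} - \frac{\sqrt{6}}{16}\right) - 97\right)^{2} = \left(\left(5 - 11 - 4 - \frac{\sqrt{6}}{16}\right) - 97\right)^{2} = \left(\left(-10 - \frac{\sqrt{6}}{16}\right) - 97\right)^{2} = \left(-107 - \frac{\sqrt{6}}{16}\right)^{2}$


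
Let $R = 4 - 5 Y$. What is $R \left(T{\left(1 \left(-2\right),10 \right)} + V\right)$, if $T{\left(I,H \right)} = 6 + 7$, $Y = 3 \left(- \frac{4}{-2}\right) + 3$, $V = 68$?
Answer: $-3321$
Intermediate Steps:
$Y = 9$ ($Y = 3 \left(\left(-4\right) \left(- \frac{1}{2}\right)\right) + 3 = 3 \cdot 2 + 3 = 6 + 3 = 9$)
$T{\left(I,H \right)} = 13$
$R = -41$ ($R = 4 - 45 = -41$)
$R \left(T{\left(1 \left(-2\right),10 \right)} + V\right) = - 41 \left(13 + 68\right) = \left(-41\right) 81 = -3321$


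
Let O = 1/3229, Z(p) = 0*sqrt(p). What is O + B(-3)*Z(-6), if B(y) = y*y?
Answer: 1/3229 ≈ 0.00030969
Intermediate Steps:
Z(p) = 0
B(y) = y**2
O = 1/3229 ≈ 0.00030969
O + B(-3)*Z(-6) = 1/3229 + (-3)**2*0 = 1/3229 + 9*0 = 1/3229 + 0 = 1/3229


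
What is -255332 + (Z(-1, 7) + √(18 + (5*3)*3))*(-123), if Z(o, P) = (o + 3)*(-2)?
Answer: -254840 - 369*√7 ≈ -2.5582e+5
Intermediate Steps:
Z(o, P) = -6 - 2*o (Z(o, P) = (3 + o)*(-2) = -6 - 2*o)
-255332 + (Z(-1, 7) + √(18 + (5*3)*3))*(-123) = -255332 + ((-6 - 2*(-1)) + √(18 + (5*3)*3))*(-123) = -255332 + ((-6 + 2) + √(18 + 15*3))*(-123) = -255332 + (-4 + √(18 + 45))*(-123) = -255332 + (-4 + √63)*(-123) = -255332 + (-4 + 3*√7)*(-123) = -255332 + (492 - 369*√7) = -254840 - 369*√7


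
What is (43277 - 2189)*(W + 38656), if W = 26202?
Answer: 2664885504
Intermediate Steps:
(43277 - 2189)*(W + 38656) = (43277 - 2189)*(26202 + 38656) = 41088*64858 = 2664885504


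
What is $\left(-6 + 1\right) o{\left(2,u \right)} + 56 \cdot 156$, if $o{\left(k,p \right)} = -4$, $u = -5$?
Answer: $8756$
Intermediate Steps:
$\left(-6 + 1\right) o{\left(2,u \right)} + 56 \cdot 156 = \left(-6 + 1\right) \left(-4\right) + 56 \cdot 156 = \left(-5\right) \left(-4\right) + 8736 = 20 + 8736 = 8756$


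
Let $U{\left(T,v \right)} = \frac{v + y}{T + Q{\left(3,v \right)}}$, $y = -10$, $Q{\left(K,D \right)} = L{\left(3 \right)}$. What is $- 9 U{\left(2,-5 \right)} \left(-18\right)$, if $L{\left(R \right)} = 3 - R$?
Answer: $-1215$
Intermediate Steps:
$Q{\left(K,D \right)} = 0$ ($Q{\left(K,D \right)} = 3 - 3 = 0$)
$U{\left(T,v \right)} = \frac{-10 + v}{T}$ ($U{\left(T,v \right)} = \frac{v - 10}{T + 0} = \frac{-10 + v}{T}$)
$- 9 U{\left(2,-5 \right)} \left(-18\right) = - 9 \frac{-10 - 5}{2} \left(-18\right) = - 9 \cdot \frac{1}{2} \left(-15\right) \left(-18\right) = \left(-9\right) \left(- \frac{15}{2}\right) \left(-18\right) = \frac{135}{2} \left(-18\right) = -1215$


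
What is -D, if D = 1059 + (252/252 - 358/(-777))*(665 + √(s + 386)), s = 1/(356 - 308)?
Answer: -225374/111 - 1135*√55587/9324 ≈ -2059.1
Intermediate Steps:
s = 1/48 ≈ 0.020833
D = 225374/111 + 1135*√55587/9324 (D = 1059 + (252/252 - 358/(-777))*(665 + √(1/48 + 386)) = 1059 + (252*(1/252) - 358*(-1/777))*(665 + √(18529/48)) = 1059 + (1 + 358/777)*(665 + √55587/12) = 1059 + 1135*(665 + √55587/12)/777 = 1059 + (107825/111 + 1135*√55587/9324) = 225374/111 + 1135*√55587/9324 ≈ 2059.1)
-D = -(225374/111 + 1135*√55587/9324) = -225374/111 - 1135*√55587/9324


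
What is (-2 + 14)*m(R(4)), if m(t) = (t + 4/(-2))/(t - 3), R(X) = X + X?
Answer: 72/5 ≈ 14.400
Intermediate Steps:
R(X) = 2*X
m(t) = (-2 + t)/(-3 + t) (m(t) = (t + 4*(-½))/(-3 + t) = (t - 2)/(-3 + t) = (-2 + t)/(-3 + t))
(-2 + 14)*m(R(4)) = (-2 + 14)*((-2 + 2*4)/(-3 + 2*4)) = 12*((-2 + 8)/(-3 + 8)) = 12*(6/5) = 72/5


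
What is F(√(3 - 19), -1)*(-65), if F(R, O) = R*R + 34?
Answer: -1170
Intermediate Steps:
F(R, O) = 34 + R² (F(R, O) = R² + 34 = 34 + R²)
F(√(3 - 19), -1)*(-65) = (34 + (√(3 - 19))²)*(-65) = (34 + (√(-16))²)*(-65) = (34 + (4*I)²)*(-65) = (34 - 16)*(-65) = 18*(-65) = -1170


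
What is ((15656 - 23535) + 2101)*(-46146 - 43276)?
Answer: 516680316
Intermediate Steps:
((15656 - 23535) + 2101)*(-46146 - 43276) = (-7879 + 2101)*(-89422) = -5778*(-89422) = 516680316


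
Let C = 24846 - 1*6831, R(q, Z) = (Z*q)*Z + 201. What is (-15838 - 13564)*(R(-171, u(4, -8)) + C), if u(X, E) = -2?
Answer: -515475864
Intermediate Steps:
R(q, Z) = 201 + q*Z² (R(q, Z) = q*Z² + 201 = 201 + q*Z²)
C = 18015 (C = 24846 - 6831 = 18015)
(-15838 - 13564)*(R(-171, u(4, -8)) + C) = (-15838 - 13564)*((201 - 171*(-2)²) + 18015) = -29402*((201 - 171*4) + 18015) = -29402*((201 - 684) + 18015) = -29402*(-483 + 18015) = -29402*17532 = -515475864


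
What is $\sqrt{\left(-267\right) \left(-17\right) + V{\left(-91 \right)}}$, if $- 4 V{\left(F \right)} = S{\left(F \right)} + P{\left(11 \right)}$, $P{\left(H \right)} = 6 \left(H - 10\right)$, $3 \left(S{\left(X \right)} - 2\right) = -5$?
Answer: $\frac{\sqrt{163347}}{6} \approx 67.36$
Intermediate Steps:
$S{\left(X \right)} = \frac{1}{3}$ ($S{\left(X \right)} = 2 + \frac{1}{3} \left(-5\right) = 2 - \frac{5}{3} = \frac{1}{3}$)
$P{\left(H \right)} = -60 + 6 H$ ($P{\left(H \right)} = 6 \left(-10 + H\right) = -60 + 6 H$)
$V{\left(F \right)} = - \frac{19}{12}$ ($V{\left(F \right)} = - \frac{\frac{1}{3} + \left(-60 + 6 \cdot 11\right)}{4} = - \frac{\frac{1}{3} + \left(-60 + 66\right)}{4} = - \frac{\frac{1}{3} + 6}{4} = \left(- \frac{1}{4}\right) \frac{19}{3} = - \frac{19}{12}$)
$\sqrt{\left(-267\right) \left(-17\right) + V{\left(-91 \right)}} = \sqrt{\left(-267\right) \left(-17\right) - \frac{19}{12}} = \sqrt{4539 - \frac{19}{12}} = \sqrt{\frac{54449}{12}} = \frac{\sqrt{163347}}{6}$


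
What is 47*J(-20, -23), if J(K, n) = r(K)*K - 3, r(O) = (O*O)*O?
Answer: 7519859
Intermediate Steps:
r(O) = O³ (r(O) = O²*O = O³)
J(K, n) = -3 + K⁴ (J(K, n) = K³*K - 3 = K⁴ - 3 = -3 + K⁴)
47*J(-20, -23) = 47*(-3 + (-20)⁴) = 47*(-3 + 160000) = 47*159997 = 7519859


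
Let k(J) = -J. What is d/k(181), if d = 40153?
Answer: -40153/181 ≈ -221.84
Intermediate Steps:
d/k(181) = 40153/((-1*181)) = 40153/(-181) = 40153*(-1/181) = -40153/181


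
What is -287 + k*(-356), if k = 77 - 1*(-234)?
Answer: -111003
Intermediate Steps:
k = 311 (k = 77 + 234 = 311)
-287 + k*(-356) = -287 + 311*(-356) = -287 - 110716 = -111003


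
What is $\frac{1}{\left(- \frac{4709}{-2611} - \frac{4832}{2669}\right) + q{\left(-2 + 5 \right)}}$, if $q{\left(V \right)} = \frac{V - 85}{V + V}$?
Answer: $- \frac{20906277}{285863212} \approx -0.073134$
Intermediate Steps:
$q{\left(V \right)} = \frac{-85 + V}{2 V}$
$\frac{1}{\left(- \frac{4709}{-2611} - \frac{4832}{2669}\right) + q{\left(-2 + 5 \right)}} = \frac{1}{\left(- \frac{4709}{-2611} - \frac{4832}{2669}\right) + \frac{-85 + \left(-2 + 5\right)}{2 \left(-2 + 5\right)}} = \frac{1}{\left(\left(-4709\right) \left(- \frac{1}{2611}\right) - \frac{4832}{2669}\right) + \frac{-85 + 3}{2 \cdot 3}} = \frac{1}{\left(\frac{4709}{2611} - \frac{4832}{2669}\right) + \frac{1}{2} \cdot \frac{1}{3} \left(-82\right)} = \frac{1}{- \frac{48031}{6968759} - \frac{41}{3}} = \frac{1}{- \frac{285863212}{20906277}} = - \frac{20906277}{285863212}$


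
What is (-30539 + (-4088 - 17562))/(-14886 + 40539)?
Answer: -52189/25653 ≈ -2.0344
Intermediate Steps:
(-30539 + (-4088 - 17562))/(-14886 + 40539) = (-30539 - 21650)/25653 = -52189*1/25653 = -52189/25653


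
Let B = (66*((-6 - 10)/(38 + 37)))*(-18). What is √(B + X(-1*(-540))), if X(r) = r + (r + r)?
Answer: 6*√1301/5 ≈ 43.283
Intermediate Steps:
B = 6336/25 (B = (66*(-16/75))*(-18) = -352/25*(-18) = 6336/25 ≈ 253.44)
X(r) = 3*r (X(r) = r + 2*r = 3*r)
√(B + X(-1*(-540))) = √(6336/25 + 3*(-1*(-540))) = √(6336/25 + 3*540) = √(6336/25 + 1620) = √(46836/25) = 6*√1301/5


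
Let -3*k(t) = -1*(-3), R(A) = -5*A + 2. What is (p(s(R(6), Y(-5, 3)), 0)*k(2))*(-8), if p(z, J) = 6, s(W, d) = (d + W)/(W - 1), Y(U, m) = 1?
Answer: 48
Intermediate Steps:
R(A) = 2 - 5*A
s(W, d) = (W + d)/(-1 + W)
k(t) = -1 (k(t) = -(-1)*(-3)/3 = -⅓*3 = -1)
(p(s(R(6), Y(-5, 3)), 0)*k(2))*(-8) = (6*(-1))*(-8) = -6*(-8) = 48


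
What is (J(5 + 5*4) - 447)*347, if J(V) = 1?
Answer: -154762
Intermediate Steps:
(J(5 + 5*4) - 447)*347 = (1 - 447)*347 = -446*347 = -154762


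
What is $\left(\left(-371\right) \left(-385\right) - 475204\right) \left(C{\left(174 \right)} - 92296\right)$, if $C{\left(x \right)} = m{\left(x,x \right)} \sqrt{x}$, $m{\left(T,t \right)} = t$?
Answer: $30676329224 - 57832206 \sqrt{174} \approx 2.9913 \cdot 10^{10}$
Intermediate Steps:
$C{\left(x \right)} = x^{\frac{3}{2}}$ ($C{\left(x \right)} = x \sqrt{x} = x^{\frac{3}{2}}$)
$\left(\left(-371\right) \left(-385\right) - 475204\right) \left(C{\left(174 \right)} - 92296\right) = \left(\left(-371\right) \left(-385\right) - 475204\right) \left(174^{\frac{3}{2}} - 92296\right) = \left(142835 - 475204\right) \left(174 \sqrt{174} - 92296\right) = - 332369 \left(-92296 + 174 \sqrt{174}\right) = 30676329224 - 57832206 \sqrt{174}$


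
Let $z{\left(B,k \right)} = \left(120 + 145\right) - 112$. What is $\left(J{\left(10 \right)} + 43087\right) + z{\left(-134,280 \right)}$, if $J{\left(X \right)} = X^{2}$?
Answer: $43340$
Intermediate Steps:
$z{\left(B,k \right)} = 153$ ($z{\left(B,k \right)} = 265 - 112 = 153$)
$\left(J{\left(10 \right)} + 43087\right) + z{\left(-134,280 \right)} = \left(10^{2} + 43087\right) + 153 = \left(100 + 43087\right) + 153 = 43187 + 153 = 43340$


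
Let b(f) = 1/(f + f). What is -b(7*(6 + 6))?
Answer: -1/168 ≈ -0.0059524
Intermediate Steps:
b(f) = 1/(2*f)
-b(7*(6 + 6)) = -1/(2*(7*(6 + 6))) = -1/(2*(7*12)) = -1/(2*84) = -1*1/168 = -1/168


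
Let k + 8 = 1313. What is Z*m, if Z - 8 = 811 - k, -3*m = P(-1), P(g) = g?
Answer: -162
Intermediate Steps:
k = 1305 (k = -8 + 1313 = 1305)
m = 1/3 (m = -1/3*(-1) = 1/3 ≈ 0.33333)
Z = -486 (Z = 8 + (811 - 1*1305) = 8 + (811 - 1305) = 8 - 494 = -486)
Z*m = -486*1/3 = -162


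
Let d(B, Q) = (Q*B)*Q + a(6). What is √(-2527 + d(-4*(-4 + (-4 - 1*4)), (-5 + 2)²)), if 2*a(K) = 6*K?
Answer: √1379 ≈ 37.135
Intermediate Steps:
a(K) = 3*K (a(K) = (6*K)/2 = 3*K)
d(B, Q) = 18 + B*Q² (d(B, Q) = (Q*B)*Q + 3*6 = (B*Q)*Q + 18 = B*Q² + 18 = 18 + B*Q²)
√(-2527 + d(-4*(-4 + (-4 - 1*4)), (-5 + 2)²)) = √(-2527 + (18 + (-4*(-4 + (-4 - 1*4)))*((-5 + 2)²)²)) = √(-2527 + (18 + (-4*(-4 + (-4 - 4)))*((-3)²)²)) = √(-2527 + (18 - 4*(-4 - 8)*9²)) = √(-2527 + (18 - 4*(-12)*81)) = √(-2527 + (18 + 48*81)) = √(-2527 + (18 + 3888)) = √(-2527 + 3906) = √1379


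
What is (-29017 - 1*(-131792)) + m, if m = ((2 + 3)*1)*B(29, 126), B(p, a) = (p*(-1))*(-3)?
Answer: 103210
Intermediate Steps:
B(p, a) = 3*p (B(p, a) = -p*(-3) = 3*p)
m = 435 (m = ((2 + 3)*1)*(3*29) = (5*1)*87 = 5*87 = 435)
(-29017 - 1*(-131792)) + m = (-29017 - 1*(-131792)) + 435 = (-29017 + 131792) + 435 = 102775 + 435 = 103210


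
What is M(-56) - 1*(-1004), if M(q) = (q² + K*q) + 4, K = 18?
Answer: 3136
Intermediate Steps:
M(q) = 4 + q² + 18*q (M(q) = (q² + 18*q) + 4 = 4 + q² + 18*q)
M(-56) - 1*(-1004) = (4 + (-56)² + 18*(-56)) - 1*(-1004) = (4 + 3136 - 1008) + 1004 = 2132 + 1004 = 3136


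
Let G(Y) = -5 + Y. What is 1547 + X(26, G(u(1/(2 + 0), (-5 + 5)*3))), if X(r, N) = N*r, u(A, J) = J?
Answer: 1417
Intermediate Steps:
1547 + X(26, G(u(1/(2 + 0), (-5 + 5)*3))) = 1547 + (-5 + (-5 + 5)*3)*26 = 1547 + (-5 + 0*3)*26 = 1547 + (-5 + 0)*26 = 1547 - 5*26 = 1547 - 130 = 1417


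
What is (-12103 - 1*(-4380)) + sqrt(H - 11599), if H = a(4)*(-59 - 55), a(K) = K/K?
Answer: -7723 + I*sqrt(11713) ≈ -7723.0 + 108.23*I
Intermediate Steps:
a(K) = 1
H = -114 (H = 1*(-59 - 55) = 1*(-114) = -114)
(-12103 - 1*(-4380)) + sqrt(H - 11599) = (-12103 - 1*(-4380)) + sqrt(-114 - 11599) = (-12103 + 4380) + sqrt(-11713) = -7723 + I*sqrt(11713)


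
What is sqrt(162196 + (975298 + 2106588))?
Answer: sqrt(3244082) ≈ 1801.1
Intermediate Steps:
sqrt(162196 + (975298 + 2106588)) = sqrt(162196 + 3081886) = sqrt(3244082)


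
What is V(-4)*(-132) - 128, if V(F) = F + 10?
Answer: -920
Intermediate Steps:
V(F) = 10 + F
V(-4)*(-132) - 128 = (10 - 4)*(-132) - 128 = 6*(-132) - 128 = -792 - 128 = -920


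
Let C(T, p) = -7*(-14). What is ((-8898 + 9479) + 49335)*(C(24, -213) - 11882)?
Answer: -588210144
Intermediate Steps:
C(T, p) = 98
((-8898 + 9479) + 49335)*(C(24, -213) - 11882) = ((-8898 + 9479) + 49335)*(98 - 11882) = (581 + 49335)*(-11784) = 49916*(-11784) = -588210144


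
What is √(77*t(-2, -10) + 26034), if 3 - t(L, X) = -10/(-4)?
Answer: √104290/2 ≈ 161.47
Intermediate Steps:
t(L, X) = ½ (t(L, X) = 3 - (-10)/(-4) = 3 - (-10)*(-1)/4 = 3 - 1*5/2 = 3 - 5/2 = ½)
√(77*t(-2, -10) + 26034) = √(77*(½) + 26034) = √(77/2 + 26034) = √(52145/2) = √104290/2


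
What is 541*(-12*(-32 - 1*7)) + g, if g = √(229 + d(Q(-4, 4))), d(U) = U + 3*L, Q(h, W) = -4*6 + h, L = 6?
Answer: 253188 + √219 ≈ 2.5320e+5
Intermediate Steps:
Q(h, W) = -24 + h
d(U) = 18 + U (d(U) = U + 3*6 = U + 18 = 18 + U)
g = √219 (g = √(229 + (18 + (-24 - 4))) = √(229 + (18 - 28)) = √(229 - 10) = √219 ≈ 14.799)
541*(-12*(-32 - 1*7)) + g = 541*(-12*(-32 - 1*7)) + √219 = 541*(-12*(-32 - 7)) + √219 = 541*(-12*(-39)) + √219 = 541*468 + √219 = 253188 + √219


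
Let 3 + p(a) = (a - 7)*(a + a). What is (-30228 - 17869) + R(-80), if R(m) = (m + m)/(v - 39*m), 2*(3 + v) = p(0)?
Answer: -299692727/6231 ≈ -48097.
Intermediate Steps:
p(a) = -3 + 2*a*(-7 + a) (p(a) = -3 + (a - 7)*(a + a) = -3 + (-7 + a)*(2*a) = -3 + 2*a*(-7 + a))
v = -9/2 (v = -3 + (-3 - 14*0 + 2*0²)/2 = -3 + (-3 + 0 + 2*0)/2 = -3 + (-3 + 0 + 0)/2 = -3 + (½)*(-3) = -3 - 3/2 = -9/2 ≈ -4.5000)
R(m) = 2*m/(-9/2 - 39*m) (R(m) = (m + m)/(-9/2 - 39*m) = (2*m)/(-9/2 - 39*m) = 2*m/(-9/2 - 39*m))
(-30228 - 17869) + R(-80) = (-30228 - 17869) - 4*(-80)/(9 + 78*(-80)) = -48097 - 4*(-80)/(9 - 6240) = -48097 - 4*(-80)/(-6231) = -48097 - 4*(-80)*(-1/6231) = -48097 - 320/6231 = -299692727/6231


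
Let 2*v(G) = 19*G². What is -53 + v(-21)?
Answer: 8273/2 ≈ 4136.5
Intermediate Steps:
v(G) = 19*G²/2 (v(G) = (19*G²)/2 = 19*G²/2)
-53 + v(-21) = -53 + (19/2)*(-21)² = -53 + (19/2)*441 = -53 + 8379/2 = 8273/2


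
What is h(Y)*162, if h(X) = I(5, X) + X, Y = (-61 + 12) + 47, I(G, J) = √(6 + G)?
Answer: -324 + 162*√11 ≈ 213.29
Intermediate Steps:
Y = -2 (Y = -49 + 47 = -2)
h(X) = X + √11 (h(X) = √(6 + 5) + X = √11 + X = X + √11)
h(Y)*162 = (-2 + √11)*162 = -324 + 162*√11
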